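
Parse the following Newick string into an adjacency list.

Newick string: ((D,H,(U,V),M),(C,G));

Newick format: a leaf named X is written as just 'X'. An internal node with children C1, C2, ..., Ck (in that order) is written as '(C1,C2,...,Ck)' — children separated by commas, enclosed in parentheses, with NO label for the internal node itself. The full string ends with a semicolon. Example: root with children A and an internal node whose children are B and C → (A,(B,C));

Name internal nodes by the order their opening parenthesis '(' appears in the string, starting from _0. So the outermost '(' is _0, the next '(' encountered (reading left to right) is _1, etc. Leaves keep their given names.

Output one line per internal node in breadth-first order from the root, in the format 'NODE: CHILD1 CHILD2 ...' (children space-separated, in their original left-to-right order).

Input: ((D,H,(U,V),M),(C,G));
Scanning left-to-right, naming '(' by encounter order:
  pos 0: '(' -> open internal node _0 (depth 1)
  pos 1: '(' -> open internal node _1 (depth 2)
  pos 6: '(' -> open internal node _2 (depth 3)
  pos 10: ')' -> close internal node _2 (now at depth 2)
  pos 13: ')' -> close internal node _1 (now at depth 1)
  pos 15: '(' -> open internal node _3 (depth 2)
  pos 19: ')' -> close internal node _3 (now at depth 1)
  pos 20: ')' -> close internal node _0 (now at depth 0)
Total internal nodes: 4
BFS adjacency from root:
  _0: _1 _3
  _1: D H _2 M
  _3: C G
  _2: U V

Answer: _0: _1 _3
_1: D H _2 M
_3: C G
_2: U V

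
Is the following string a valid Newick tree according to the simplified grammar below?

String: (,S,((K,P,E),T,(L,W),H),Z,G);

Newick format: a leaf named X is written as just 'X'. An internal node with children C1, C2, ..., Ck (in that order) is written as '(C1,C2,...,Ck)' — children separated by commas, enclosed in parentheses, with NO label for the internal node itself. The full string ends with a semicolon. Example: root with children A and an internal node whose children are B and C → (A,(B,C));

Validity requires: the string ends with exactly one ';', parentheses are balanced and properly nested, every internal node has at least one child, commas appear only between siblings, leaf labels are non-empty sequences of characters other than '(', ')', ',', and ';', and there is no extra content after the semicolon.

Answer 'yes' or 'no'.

Input: (,S,((K,P,E),T,(L,W),H),Z,G);
Paren balance: 4 '(' vs 4 ')' OK
Ends with single ';': True
Full parse: FAILS (empty leaf label at pos 1)
Valid: False

Answer: no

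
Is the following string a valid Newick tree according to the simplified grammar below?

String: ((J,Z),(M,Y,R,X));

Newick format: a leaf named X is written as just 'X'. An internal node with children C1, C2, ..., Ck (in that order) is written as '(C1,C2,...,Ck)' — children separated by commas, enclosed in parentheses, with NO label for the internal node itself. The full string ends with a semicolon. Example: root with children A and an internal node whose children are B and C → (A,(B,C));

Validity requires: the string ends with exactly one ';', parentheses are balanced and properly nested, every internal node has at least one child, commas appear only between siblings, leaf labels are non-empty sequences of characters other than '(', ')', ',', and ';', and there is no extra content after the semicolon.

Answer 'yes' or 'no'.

Answer: yes

Derivation:
Input: ((J,Z),(M,Y,R,X));
Paren balance: 3 '(' vs 3 ')' OK
Ends with single ';': True
Full parse: OK
Valid: True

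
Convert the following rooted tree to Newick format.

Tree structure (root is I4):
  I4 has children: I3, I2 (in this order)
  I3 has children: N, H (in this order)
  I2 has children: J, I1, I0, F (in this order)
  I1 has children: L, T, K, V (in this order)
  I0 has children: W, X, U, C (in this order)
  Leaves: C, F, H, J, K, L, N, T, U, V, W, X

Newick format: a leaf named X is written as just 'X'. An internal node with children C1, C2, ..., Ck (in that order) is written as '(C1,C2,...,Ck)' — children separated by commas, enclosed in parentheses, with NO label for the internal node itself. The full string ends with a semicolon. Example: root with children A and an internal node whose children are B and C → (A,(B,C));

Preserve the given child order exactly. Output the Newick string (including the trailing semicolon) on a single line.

internal I4 with children ['I3', 'I2']
  internal I3 with children ['N', 'H']
    leaf 'N' → 'N'
    leaf 'H' → 'H'
  → '(N,H)'
  internal I2 with children ['J', 'I1', 'I0', 'F']
    leaf 'J' → 'J'
    internal I1 with children ['L', 'T', 'K', 'V']
      leaf 'L' → 'L'
      leaf 'T' → 'T'
      leaf 'K' → 'K'
      leaf 'V' → 'V'
    → '(L,T,K,V)'
    internal I0 with children ['W', 'X', 'U', 'C']
      leaf 'W' → 'W'
      leaf 'X' → 'X'
      leaf 'U' → 'U'
      leaf 'C' → 'C'
    → '(W,X,U,C)'
    leaf 'F' → 'F'
  → '(J,(L,T,K,V),(W,X,U,C),F)'
→ '((N,H),(J,(L,T,K,V),(W,X,U,C),F))'
Final: ((N,H),(J,(L,T,K,V),(W,X,U,C),F));

Answer: ((N,H),(J,(L,T,K,V),(W,X,U,C),F));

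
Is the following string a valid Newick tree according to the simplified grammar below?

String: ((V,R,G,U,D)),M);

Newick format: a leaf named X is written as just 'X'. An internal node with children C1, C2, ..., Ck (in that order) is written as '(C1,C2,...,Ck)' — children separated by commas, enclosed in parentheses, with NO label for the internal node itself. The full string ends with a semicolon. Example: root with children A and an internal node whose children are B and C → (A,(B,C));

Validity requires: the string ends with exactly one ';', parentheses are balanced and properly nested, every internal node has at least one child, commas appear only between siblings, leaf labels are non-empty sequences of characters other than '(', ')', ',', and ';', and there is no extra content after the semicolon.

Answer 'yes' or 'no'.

Answer: no

Derivation:
Input: ((V,R,G,U,D)),M);
Paren balance: 2 '(' vs 3 ')' MISMATCH
Ends with single ';': True
Full parse: FAILS (extra content after tree at pos 13)
Valid: False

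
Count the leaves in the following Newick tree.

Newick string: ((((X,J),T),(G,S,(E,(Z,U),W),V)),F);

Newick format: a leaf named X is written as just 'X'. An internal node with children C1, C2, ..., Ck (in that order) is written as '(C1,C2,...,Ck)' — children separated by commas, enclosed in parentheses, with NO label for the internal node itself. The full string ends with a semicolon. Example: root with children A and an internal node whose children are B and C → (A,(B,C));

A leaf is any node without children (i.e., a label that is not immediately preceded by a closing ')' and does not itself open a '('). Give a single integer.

Newick: ((((X,J),T),(G,S,(E,(Z,U),W),V)),F);
Scan left-to-right; a leaf is any maximal label run not followed by '(':
  pos 4: leaf 'X' → count = 1
  pos 6: leaf 'J' → count = 2
  pos 9: leaf 'T' → count = 3
  pos 13: leaf 'G' → count = 4
  pos 15: leaf 'S' → count = 5
  pos 18: leaf 'E' → count = 6
  pos 21: leaf 'Z' → count = 7
  pos 23: leaf 'U' → count = 8
  pos 26: leaf 'W' → count = 9
  pos 29: leaf 'V' → count = 10
  pos 33: leaf 'F' → count = 11
Total leaves: 11

Answer: 11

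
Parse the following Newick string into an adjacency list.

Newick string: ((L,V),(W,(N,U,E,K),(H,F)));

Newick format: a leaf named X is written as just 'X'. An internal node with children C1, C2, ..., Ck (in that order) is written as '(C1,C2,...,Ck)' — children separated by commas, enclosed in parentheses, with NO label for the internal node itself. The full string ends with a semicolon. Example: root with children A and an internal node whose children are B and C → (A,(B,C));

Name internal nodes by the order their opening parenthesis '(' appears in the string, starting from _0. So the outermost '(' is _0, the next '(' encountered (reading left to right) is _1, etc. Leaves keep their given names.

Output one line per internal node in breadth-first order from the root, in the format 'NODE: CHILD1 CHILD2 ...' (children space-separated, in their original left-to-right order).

Answer: _0: _1 _2
_1: L V
_2: W _3 _4
_3: N U E K
_4: H F

Derivation:
Input: ((L,V),(W,(N,U,E,K),(H,F)));
Scanning left-to-right, naming '(' by encounter order:
  pos 0: '(' -> open internal node _0 (depth 1)
  pos 1: '(' -> open internal node _1 (depth 2)
  pos 5: ')' -> close internal node _1 (now at depth 1)
  pos 7: '(' -> open internal node _2 (depth 2)
  pos 10: '(' -> open internal node _3 (depth 3)
  pos 18: ')' -> close internal node _3 (now at depth 2)
  pos 20: '(' -> open internal node _4 (depth 3)
  pos 24: ')' -> close internal node _4 (now at depth 2)
  pos 25: ')' -> close internal node _2 (now at depth 1)
  pos 26: ')' -> close internal node _0 (now at depth 0)
Total internal nodes: 5
BFS adjacency from root:
  _0: _1 _2
  _1: L V
  _2: W _3 _4
  _3: N U E K
  _4: H F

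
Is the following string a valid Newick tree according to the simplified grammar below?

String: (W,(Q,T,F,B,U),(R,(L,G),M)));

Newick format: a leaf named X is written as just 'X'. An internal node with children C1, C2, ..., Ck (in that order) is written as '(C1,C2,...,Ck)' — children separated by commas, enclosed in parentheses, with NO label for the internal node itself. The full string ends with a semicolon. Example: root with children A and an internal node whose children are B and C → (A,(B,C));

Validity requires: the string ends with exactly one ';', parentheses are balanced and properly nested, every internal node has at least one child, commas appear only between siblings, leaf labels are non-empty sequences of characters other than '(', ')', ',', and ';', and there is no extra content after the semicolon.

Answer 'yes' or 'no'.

Input: (W,(Q,T,F,B,U),(R,(L,G),M)));
Paren balance: 4 '(' vs 5 ')' MISMATCH
Ends with single ';': True
Full parse: FAILS (extra content after tree at pos 27)
Valid: False

Answer: no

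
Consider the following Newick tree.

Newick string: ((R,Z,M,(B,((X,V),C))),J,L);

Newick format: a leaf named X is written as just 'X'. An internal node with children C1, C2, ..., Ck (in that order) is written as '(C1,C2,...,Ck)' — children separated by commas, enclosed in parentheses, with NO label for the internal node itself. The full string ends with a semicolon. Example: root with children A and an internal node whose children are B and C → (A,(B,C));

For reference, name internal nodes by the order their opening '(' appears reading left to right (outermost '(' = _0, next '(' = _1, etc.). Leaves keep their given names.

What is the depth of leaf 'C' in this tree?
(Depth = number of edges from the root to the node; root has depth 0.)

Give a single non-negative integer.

Answer: 4

Derivation:
Newick: ((R,Z,M,(B,((X,V),C))),J,L);
Naming internals by '(' encounter order: outermost '(' = _0, next = _1, ...
Query node: C
Path from root: _0 -> _1 -> _2 -> _3 -> C
Depth of C: 4 (number of edges from root)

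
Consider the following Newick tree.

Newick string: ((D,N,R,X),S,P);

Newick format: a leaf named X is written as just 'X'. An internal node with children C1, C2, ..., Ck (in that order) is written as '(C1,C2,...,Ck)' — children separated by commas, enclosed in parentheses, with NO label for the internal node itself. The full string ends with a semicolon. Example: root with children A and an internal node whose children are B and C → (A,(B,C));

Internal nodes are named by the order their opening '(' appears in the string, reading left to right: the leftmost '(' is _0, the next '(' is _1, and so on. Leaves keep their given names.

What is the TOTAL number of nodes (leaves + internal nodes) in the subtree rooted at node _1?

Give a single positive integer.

Newick: ((D,N,R,X),S,P);
Locate _1: it is the '(' at position 1 (the 2nd '(' reading left to right).
Query: subtree rooted at _1
_1: subtree_size = 1 + 4
  D: subtree_size = 1 + 0
  N: subtree_size = 1 + 0
  R: subtree_size = 1 + 0
  X: subtree_size = 1 + 0
Total subtree size of _1: 5

Answer: 5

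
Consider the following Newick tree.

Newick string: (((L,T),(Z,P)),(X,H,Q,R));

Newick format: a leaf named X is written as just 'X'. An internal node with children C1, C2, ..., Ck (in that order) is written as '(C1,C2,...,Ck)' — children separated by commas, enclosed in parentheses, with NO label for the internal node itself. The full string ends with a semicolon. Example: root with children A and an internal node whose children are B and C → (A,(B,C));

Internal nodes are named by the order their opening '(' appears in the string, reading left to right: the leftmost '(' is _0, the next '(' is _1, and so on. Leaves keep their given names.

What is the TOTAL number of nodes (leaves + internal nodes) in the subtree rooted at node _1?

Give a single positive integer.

Answer: 7

Derivation:
Newick: (((L,T),(Z,P)),(X,H,Q,R));
Locate _1: it is the '(' at position 1 (the 2nd '(' reading left to right).
Query: subtree rooted at _1
_1: subtree_size = 1 + 6
  _2: subtree_size = 1 + 2
    L: subtree_size = 1 + 0
    T: subtree_size = 1 + 0
  _3: subtree_size = 1 + 2
    Z: subtree_size = 1 + 0
    P: subtree_size = 1 + 0
Total subtree size of _1: 7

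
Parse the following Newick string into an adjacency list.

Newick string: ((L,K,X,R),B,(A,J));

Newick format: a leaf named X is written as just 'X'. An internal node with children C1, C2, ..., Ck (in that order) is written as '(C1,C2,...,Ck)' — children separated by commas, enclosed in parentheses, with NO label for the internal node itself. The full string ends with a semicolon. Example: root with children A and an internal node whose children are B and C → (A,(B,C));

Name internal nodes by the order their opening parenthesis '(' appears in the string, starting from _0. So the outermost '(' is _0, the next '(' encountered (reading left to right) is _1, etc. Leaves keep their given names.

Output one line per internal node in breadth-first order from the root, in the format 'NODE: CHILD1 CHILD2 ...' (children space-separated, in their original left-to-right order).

Answer: _0: _1 B _2
_1: L K X R
_2: A J

Derivation:
Input: ((L,K,X,R),B,(A,J));
Scanning left-to-right, naming '(' by encounter order:
  pos 0: '(' -> open internal node _0 (depth 1)
  pos 1: '(' -> open internal node _1 (depth 2)
  pos 9: ')' -> close internal node _1 (now at depth 1)
  pos 13: '(' -> open internal node _2 (depth 2)
  pos 17: ')' -> close internal node _2 (now at depth 1)
  pos 18: ')' -> close internal node _0 (now at depth 0)
Total internal nodes: 3
BFS adjacency from root:
  _0: _1 B _2
  _1: L K X R
  _2: A J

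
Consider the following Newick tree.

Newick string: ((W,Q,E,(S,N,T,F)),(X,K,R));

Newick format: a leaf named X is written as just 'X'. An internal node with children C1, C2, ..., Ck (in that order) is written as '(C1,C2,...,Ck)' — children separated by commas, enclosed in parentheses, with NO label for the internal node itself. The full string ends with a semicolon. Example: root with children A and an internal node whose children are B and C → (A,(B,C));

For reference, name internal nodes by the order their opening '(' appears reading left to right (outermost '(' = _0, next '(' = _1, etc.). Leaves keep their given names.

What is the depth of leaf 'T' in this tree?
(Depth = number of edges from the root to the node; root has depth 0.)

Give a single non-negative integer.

Answer: 3

Derivation:
Newick: ((W,Q,E,(S,N,T,F)),(X,K,R));
Naming internals by '(' encounter order: outermost '(' = _0, next = _1, ...
Query node: T
Path from root: _0 -> _1 -> _2 -> T
Depth of T: 3 (number of edges from root)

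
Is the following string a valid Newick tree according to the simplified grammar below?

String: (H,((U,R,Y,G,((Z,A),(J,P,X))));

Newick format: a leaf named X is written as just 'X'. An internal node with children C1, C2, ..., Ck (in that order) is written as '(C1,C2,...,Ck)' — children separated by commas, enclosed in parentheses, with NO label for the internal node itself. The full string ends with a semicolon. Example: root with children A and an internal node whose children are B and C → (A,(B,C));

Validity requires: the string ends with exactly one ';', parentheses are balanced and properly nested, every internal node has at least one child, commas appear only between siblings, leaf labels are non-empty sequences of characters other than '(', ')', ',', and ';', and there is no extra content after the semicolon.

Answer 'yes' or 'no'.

Answer: no

Derivation:
Input: (H,((U,R,Y,G,((Z,A),(J,P,X))));
Paren balance: 6 '(' vs 5 ')' MISMATCH
Ends with single ';': True
Full parse: FAILS (expected , or ) at pos 30)
Valid: False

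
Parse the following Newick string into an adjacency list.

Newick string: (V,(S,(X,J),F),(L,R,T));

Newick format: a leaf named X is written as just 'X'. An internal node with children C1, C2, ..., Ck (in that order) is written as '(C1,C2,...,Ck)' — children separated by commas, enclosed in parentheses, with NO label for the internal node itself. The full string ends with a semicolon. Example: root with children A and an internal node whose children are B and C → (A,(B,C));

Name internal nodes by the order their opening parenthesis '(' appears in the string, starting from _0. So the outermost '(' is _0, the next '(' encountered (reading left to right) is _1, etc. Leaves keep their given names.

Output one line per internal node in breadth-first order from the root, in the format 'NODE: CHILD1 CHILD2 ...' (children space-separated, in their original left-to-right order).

Answer: _0: V _1 _3
_1: S _2 F
_3: L R T
_2: X J

Derivation:
Input: (V,(S,(X,J),F),(L,R,T));
Scanning left-to-right, naming '(' by encounter order:
  pos 0: '(' -> open internal node _0 (depth 1)
  pos 3: '(' -> open internal node _1 (depth 2)
  pos 6: '(' -> open internal node _2 (depth 3)
  pos 10: ')' -> close internal node _2 (now at depth 2)
  pos 13: ')' -> close internal node _1 (now at depth 1)
  pos 15: '(' -> open internal node _3 (depth 2)
  pos 21: ')' -> close internal node _3 (now at depth 1)
  pos 22: ')' -> close internal node _0 (now at depth 0)
Total internal nodes: 4
BFS adjacency from root:
  _0: V _1 _3
  _1: S _2 F
  _3: L R T
  _2: X J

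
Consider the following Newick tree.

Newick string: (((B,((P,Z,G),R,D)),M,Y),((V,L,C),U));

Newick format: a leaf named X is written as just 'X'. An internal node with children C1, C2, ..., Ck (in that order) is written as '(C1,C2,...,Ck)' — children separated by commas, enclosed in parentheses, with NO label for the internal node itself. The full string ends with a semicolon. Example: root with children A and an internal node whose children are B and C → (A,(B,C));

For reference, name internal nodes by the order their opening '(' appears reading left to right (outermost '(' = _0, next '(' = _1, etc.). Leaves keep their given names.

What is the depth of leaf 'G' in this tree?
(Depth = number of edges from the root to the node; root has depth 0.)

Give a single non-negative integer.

Newick: (((B,((P,Z,G),R,D)),M,Y),((V,L,C),U));
Naming internals by '(' encounter order: outermost '(' = _0, next = _1, ...
Query node: G
Path from root: _0 -> _1 -> _2 -> _3 -> _4 -> G
Depth of G: 5 (number of edges from root)

Answer: 5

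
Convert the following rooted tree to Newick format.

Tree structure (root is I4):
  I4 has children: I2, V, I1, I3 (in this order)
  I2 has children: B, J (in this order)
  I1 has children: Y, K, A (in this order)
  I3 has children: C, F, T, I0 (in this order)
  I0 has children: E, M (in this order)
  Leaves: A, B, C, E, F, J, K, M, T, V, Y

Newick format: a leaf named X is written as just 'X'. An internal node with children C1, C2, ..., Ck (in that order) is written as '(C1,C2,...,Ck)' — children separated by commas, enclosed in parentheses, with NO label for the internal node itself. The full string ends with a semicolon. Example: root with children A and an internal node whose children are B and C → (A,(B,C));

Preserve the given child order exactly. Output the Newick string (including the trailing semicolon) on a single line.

Answer: ((B,J),V,(Y,K,A),(C,F,T,(E,M)));

Derivation:
internal I4 with children ['I2', 'V', 'I1', 'I3']
  internal I2 with children ['B', 'J']
    leaf 'B' → 'B'
    leaf 'J' → 'J'
  → '(B,J)'
  leaf 'V' → 'V'
  internal I1 with children ['Y', 'K', 'A']
    leaf 'Y' → 'Y'
    leaf 'K' → 'K'
    leaf 'A' → 'A'
  → '(Y,K,A)'
  internal I3 with children ['C', 'F', 'T', 'I0']
    leaf 'C' → 'C'
    leaf 'F' → 'F'
    leaf 'T' → 'T'
    internal I0 with children ['E', 'M']
      leaf 'E' → 'E'
      leaf 'M' → 'M'
    → '(E,M)'
  → '(C,F,T,(E,M))'
→ '((B,J),V,(Y,K,A),(C,F,T,(E,M)))'
Final: ((B,J),V,(Y,K,A),(C,F,T,(E,M)));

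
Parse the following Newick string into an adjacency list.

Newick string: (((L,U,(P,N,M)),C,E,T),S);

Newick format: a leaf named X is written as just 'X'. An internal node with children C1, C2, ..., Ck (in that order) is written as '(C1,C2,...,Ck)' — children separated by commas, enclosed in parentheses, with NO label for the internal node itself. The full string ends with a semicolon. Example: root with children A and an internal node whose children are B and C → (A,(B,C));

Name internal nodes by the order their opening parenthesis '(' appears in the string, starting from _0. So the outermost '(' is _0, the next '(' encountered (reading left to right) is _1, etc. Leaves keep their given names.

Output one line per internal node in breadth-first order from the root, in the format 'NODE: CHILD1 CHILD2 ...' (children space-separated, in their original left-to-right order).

Input: (((L,U,(P,N,M)),C,E,T),S);
Scanning left-to-right, naming '(' by encounter order:
  pos 0: '(' -> open internal node _0 (depth 1)
  pos 1: '(' -> open internal node _1 (depth 2)
  pos 2: '(' -> open internal node _2 (depth 3)
  pos 7: '(' -> open internal node _3 (depth 4)
  pos 13: ')' -> close internal node _3 (now at depth 3)
  pos 14: ')' -> close internal node _2 (now at depth 2)
  pos 21: ')' -> close internal node _1 (now at depth 1)
  pos 24: ')' -> close internal node _0 (now at depth 0)
Total internal nodes: 4
BFS adjacency from root:
  _0: _1 S
  _1: _2 C E T
  _2: L U _3
  _3: P N M

Answer: _0: _1 S
_1: _2 C E T
_2: L U _3
_3: P N M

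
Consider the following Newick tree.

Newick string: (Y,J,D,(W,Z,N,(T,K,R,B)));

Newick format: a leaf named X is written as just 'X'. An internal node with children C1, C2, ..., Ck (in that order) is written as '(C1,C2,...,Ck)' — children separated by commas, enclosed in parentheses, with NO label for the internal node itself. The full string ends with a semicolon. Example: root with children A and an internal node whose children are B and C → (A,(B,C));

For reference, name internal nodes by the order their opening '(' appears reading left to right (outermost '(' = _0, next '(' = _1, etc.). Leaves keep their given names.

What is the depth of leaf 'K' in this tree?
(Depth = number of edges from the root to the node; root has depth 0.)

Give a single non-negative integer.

Answer: 3

Derivation:
Newick: (Y,J,D,(W,Z,N,(T,K,R,B)));
Naming internals by '(' encounter order: outermost '(' = _0, next = _1, ...
Query node: K
Path from root: _0 -> _1 -> _2 -> K
Depth of K: 3 (number of edges from root)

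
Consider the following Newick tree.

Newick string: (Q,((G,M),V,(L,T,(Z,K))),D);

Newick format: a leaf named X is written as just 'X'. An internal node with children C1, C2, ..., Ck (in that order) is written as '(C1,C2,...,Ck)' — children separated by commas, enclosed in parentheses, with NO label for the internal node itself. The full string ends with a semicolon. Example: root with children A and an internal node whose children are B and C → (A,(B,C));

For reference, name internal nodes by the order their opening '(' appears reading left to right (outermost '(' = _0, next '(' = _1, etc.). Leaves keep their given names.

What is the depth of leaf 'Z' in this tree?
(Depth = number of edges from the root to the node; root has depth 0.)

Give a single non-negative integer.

Answer: 4

Derivation:
Newick: (Q,((G,M),V,(L,T,(Z,K))),D);
Naming internals by '(' encounter order: outermost '(' = _0, next = _1, ...
Query node: Z
Path from root: _0 -> _1 -> _3 -> _4 -> Z
Depth of Z: 4 (number of edges from root)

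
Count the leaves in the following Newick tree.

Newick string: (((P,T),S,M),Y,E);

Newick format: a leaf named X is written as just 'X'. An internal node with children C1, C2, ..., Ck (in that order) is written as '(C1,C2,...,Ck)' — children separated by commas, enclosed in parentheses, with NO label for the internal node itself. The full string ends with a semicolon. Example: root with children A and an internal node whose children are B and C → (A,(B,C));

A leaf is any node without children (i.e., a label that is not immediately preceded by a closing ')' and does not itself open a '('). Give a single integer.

Answer: 6

Derivation:
Newick: (((P,T),S,M),Y,E);
Scan left-to-right; a leaf is any maximal label run not followed by '(':
  pos 3: leaf 'P' → count = 1
  pos 5: leaf 'T' → count = 2
  pos 8: leaf 'S' → count = 3
  pos 10: leaf 'M' → count = 4
  pos 13: leaf 'Y' → count = 5
  pos 15: leaf 'E' → count = 6
Total leaves: 6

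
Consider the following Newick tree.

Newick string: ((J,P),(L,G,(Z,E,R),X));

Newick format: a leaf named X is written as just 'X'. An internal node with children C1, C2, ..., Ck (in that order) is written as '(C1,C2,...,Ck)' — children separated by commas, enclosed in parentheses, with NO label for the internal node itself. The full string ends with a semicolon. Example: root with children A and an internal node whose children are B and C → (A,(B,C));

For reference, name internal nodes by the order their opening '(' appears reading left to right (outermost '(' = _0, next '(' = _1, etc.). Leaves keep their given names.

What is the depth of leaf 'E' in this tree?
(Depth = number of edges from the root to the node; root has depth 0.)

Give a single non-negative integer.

Answer: 3

Derivation:
Newick: ((J,P),(L,G,(Z,E,R),X));
Naming internals by '(' encounter order: outermost '(' = _0, next = _1, ...
Query node: E
Path from root: _0 -> _2 -> _3 -> E
Depth of E: 3 (number of edges from root)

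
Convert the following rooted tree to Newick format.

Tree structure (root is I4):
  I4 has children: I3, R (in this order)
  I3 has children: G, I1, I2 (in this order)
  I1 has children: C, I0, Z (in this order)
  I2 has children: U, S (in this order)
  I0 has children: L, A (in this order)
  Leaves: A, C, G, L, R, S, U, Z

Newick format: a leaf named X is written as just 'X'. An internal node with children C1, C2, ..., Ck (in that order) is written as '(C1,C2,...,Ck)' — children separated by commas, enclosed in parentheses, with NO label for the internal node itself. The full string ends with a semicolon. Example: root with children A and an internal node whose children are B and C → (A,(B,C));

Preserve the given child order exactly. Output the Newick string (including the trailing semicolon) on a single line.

Answer: ((G,(C,(L,A),Z),(U,S)),R);

Derivation:
internal I4 with children ['I3', 'R']
  internal I3 with children ['G', 'I1', 'I2']
    leaf 'G' → 'G'
    internal I1 with children ['C', 'I0', 'Z']
      leaf 'C' → 'C'
      internal I0 with children ['L', 'A']
        leaf 'L' → 'L'
        leaf 'A' → 'A'
      → '(L,A)'
      leaf 'Z' → 'Z'
    → '(C,(L,A),Z)'
    internal I2 with children ['U', 'S']
      leaf 'U' → 'U'
      leaf 'S' → 'S'
    → '(U,S)'
  → '(G,(C,(L,A),Z),(U,S))'
  leaf 'R' → 'R'
→ '((G,(C,(L,A),Z),(U,S)),R)'
Final: ((G,(C,(L,A),Z),(U,S)),R);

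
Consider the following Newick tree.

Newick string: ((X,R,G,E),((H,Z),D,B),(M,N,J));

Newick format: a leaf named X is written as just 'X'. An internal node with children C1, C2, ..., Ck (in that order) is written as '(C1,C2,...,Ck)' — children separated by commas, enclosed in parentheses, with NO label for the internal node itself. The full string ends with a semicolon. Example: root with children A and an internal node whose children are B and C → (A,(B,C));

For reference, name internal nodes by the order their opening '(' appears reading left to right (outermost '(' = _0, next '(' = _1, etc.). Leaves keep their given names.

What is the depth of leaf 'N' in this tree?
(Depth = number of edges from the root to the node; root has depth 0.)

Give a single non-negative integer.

Answer: 2

Derivation:
Newick: ((X,R,G,E),((H,Z),D,B),(M,N,J));
Naming internals by '(' encounter order: outermost '(' = _0, next = _1, ...
Query node: N
Path from root: _0 -> _4 -> N
Depth of N: 2 (number of edges from root)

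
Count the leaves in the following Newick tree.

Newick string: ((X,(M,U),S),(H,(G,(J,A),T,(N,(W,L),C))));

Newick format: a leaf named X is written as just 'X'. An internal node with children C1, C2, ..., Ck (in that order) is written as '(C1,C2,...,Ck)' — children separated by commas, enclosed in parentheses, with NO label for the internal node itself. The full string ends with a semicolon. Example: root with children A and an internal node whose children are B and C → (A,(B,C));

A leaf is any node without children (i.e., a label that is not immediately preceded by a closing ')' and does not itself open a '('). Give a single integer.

Answer: 13

Derivation:
Newick: ((X,(M,U),S),(H,(G,(J,A),T,(N,(W,L),C))));
Scan left-to-right; a leaf is any maximal label run not followed by '(':
  pos 2: leaf 'X' → count = 1
  pos 5: leaf 'M' → count = 2
  pos 7: leaf 'U' → count = 3
  pos 10: leaf 'S' → count = 4
  pos 14: leaf 'H' → count = 5
  pos 17: leaf 'G' → count = 6
  pos 20: leaf 'J' → count = 7
  pos 22: leaf 'A' → count = 8
  pos 25: leaf 'T' → count = 9
  pos 28: leaf 'N' → count = 10
  pos 31: leaf 'W' → count = 11
  pos 33: leaf 'L' → count = 12
  pos 36: leaf 'C' → count = 13
Total leaves: 13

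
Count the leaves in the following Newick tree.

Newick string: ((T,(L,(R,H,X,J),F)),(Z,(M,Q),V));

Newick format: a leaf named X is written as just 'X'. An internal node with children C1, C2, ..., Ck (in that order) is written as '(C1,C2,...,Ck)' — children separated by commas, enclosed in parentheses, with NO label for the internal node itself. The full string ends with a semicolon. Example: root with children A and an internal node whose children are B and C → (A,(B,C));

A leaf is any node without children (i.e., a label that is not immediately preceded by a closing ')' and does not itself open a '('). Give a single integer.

Answer: 11

Derivation:
Newick: ((T,(L,(R,H,X,J),F)),(Z,(M,Q),V));
Scan left-to-right; a leaf is any maximal label run not followed by '(':
  pos 2: leaf 'T' → count = 1
  pos 5: leaf 'L' → count = 2
  pos 8: leaf 'R' → count = 3
  pos 10: leaf 'H' → count = 4
  pos 12: leaf 'X' → count = 5
  pos 14: leaf 'J' → count = 6
  pos 17: leaf 'F' → count = 7
  pos 22: leaf 'Z' → count = 8
  pos 25: leaf 'M' → count = 9
  pos 27: leaf 'Q' → count = 10
  pos 30: leaf 'V' → count = 11
Total leaves: 11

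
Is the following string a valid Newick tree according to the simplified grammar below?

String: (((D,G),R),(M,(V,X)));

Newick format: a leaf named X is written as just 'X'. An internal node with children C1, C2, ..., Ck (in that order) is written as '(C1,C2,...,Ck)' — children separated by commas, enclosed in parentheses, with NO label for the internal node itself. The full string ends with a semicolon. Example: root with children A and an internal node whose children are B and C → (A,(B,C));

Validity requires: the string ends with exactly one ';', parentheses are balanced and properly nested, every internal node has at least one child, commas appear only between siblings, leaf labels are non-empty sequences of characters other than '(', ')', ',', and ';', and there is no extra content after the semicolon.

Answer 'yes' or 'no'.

Answer: yes

Derivation:
Input: (((D,G),R),(M,(V,X)));
Paren balance: 5 '(' vs 5 ')' OK
Ends with single ';': True
Full parse: OK
Valid: True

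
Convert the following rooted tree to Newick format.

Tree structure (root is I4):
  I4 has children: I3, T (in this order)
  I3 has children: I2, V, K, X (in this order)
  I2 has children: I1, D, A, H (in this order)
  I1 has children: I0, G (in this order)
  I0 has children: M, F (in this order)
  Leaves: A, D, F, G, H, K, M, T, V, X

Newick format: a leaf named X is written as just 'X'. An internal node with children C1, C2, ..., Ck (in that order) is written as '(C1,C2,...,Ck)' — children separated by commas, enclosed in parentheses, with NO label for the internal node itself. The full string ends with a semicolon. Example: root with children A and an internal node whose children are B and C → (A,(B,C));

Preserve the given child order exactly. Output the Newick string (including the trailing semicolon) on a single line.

Answer: (((((M,F),G),D,A,H),V,K,X),T);

Derivation:
internal I4 with children ['I3', 'T']
  internal I3 with children ['I2', 'V', 'K', 'X']
    internal I2 with children ['I1', 'D', 'A', 'H']
      internal I1 with children ['I0', 'G']
        internal I0 with children ['M', 'F']
          leaf 'M' → 'M'
          leaf 'F' → 'F'
        → '(M,F)'
        leaf 'G' → 'G'
      → '((M,F),G)'
      leaf 'D' → 'D'
      leaf 'A' → 'A'
      leaf 'H' → 'H'
    → '(((M,F),G),D,A,H)'
    leaf 'V' → 'V'
    leaf 'K' → 'K'
    leaf 'X' → 'X'
  → '((((M,F),G),D,A,H),V,K,X)'
  leaf 'T' → 'T'
→ '(((((M,F),G),D,A,H),V,K,X),T)'
Final: (((((M,F),G),D,A,H),V,K,X),T);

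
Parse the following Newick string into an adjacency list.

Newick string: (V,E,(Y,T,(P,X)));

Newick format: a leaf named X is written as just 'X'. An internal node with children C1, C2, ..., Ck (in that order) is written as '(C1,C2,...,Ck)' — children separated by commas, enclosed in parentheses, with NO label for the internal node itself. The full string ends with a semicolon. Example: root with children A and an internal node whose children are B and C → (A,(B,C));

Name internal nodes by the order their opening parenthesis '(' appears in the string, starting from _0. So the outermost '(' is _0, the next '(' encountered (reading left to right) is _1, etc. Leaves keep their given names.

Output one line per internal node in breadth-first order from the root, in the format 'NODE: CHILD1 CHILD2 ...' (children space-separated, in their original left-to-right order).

Input: (V,E,(Y,T,(P,X)));
Scanning left-to-right, naming '(' by encounter order:
  pos 0: '(' -> open internal node _0 (depth 1)
  pos 5: '(' -> open internal node _1 (depth 2)
  pos 10: '(' -> open internal node _2 (depth 3)
  pos 14: ')' -> close internal node _2 (now at depth 2)
  pos 15: ')' -> close internal node _1 (now at depth 1)
  pos 16: ')' -> close internal node _0 (now at depth 0)
Total internal nodes: 3
BFS adjacency from root:
  _0: V E _1
  _1: Y T _2
  _2: P X

Answer: _0: V E _1
_1: Y T _2
_2: P X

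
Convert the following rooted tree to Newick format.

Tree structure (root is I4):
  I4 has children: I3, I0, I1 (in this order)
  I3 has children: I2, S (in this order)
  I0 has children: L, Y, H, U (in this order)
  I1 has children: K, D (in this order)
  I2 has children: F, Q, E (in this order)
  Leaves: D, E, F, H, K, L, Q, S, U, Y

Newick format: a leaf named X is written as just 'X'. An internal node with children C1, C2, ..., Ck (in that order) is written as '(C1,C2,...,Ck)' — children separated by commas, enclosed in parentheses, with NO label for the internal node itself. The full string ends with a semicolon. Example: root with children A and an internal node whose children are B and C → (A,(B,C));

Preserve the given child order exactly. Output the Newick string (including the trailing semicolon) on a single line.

internal I4 with children ['I3', 'I0', 'I1']
  internal I3 with children ['I2', 'S']
    internal I2 with children ['F', 'Q', 'E']
      leaf 'F' → 'F'
      leaf 'Q' → 'Q'
      leaf 'E' → 'E'
    → '(F,Q,E)'
    leaf 'S' → 'S'
  → '((F,Q,E),S)'
  internal I0 with children ['L', 'Y', 'H', 'U']
    leaf 'L' → 'L'
    leaf 'Y' → 'Y'
    leaf 'H' → 'H'
    leaf 'U' → 'U'
  → '(L,Y,H,U)'
  internal I1 with children ['K', 'D']
    leaf 'K' → 'K'
    leaf 'D' → 'D'
  → '(K,D)'
→ '(((F,Q,E),S),(L,Y,H,U),(K,D))'
Final: (((F,Q,E),S),(L,Y,H,U),(K,D));

Answer: (((F,Q,E),S),(L,Y,H,U),(K,D));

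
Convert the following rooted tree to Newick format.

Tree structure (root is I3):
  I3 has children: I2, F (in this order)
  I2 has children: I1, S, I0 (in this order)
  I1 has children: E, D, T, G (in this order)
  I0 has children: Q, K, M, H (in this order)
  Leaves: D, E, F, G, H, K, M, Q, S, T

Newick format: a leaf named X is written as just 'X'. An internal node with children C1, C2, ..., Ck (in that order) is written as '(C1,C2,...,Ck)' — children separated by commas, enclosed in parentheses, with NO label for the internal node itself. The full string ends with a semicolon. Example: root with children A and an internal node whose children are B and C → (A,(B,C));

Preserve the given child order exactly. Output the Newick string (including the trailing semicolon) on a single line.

Answer: (((E,D,T,G),S,(Q,K,M,H)),F);

Derivation:
internal I3 with children ['I2', 'F']
  internal I2 with children ['I1', 'S', 'I0']
    internal I1 with children ['E', 'D', 'T', 'G']
      leaf 'E' → 'E'
      leaf 'D' → 'D'
      leaf 'T' → 'T'
      leaf 'G' → 'G'
    → '(E,D,T,G)'
    leaf 'S' → 'S'
    internal I0 with children ['Q', 'K', 'M', 'H']
      leaf 'Q' → 'Q'
      leaf 'K' → 'K'
      leaf 'M' → 'M'
      leaf 'H' → 'H'
    → '(Q,K,M,H)'
  → '((E,D,T,G),S,(Q,K,M,H))'
  leaf 'F' → 'F'
→ '(((E,D,T,G),S,(Q,K,M,H)),F)'
Final: (((E,D,T,G),S,(Q,K,M,H)),F);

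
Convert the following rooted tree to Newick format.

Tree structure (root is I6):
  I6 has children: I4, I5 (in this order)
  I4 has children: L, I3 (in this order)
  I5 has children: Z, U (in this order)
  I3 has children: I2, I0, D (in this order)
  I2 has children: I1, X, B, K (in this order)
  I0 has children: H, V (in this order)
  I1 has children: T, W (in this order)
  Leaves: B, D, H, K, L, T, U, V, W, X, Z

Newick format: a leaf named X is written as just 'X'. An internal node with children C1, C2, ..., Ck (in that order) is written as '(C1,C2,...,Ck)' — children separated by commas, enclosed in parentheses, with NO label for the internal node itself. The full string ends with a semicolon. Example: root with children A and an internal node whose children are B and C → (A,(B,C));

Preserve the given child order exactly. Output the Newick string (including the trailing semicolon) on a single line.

internal I6 with children ['I4', 'I5']
  internal I4 with children ['L', 'I3']
    leaf 'L' → 'L'
    internal I3 with children ['I2', 'I0', 'D']
      internal I2 with children ['I1', 'X', 'B', 'K']
        internal I1 with children ['T', 'W']
          leaf 'T' → 'T'
          leaf 'W' → 'W'
        → '(T,W)'
        leaf 'X' → 'X'
        leaf 'B' → 'B'
        leaf 'K' → 'K'
      → '((T,W),X,B,K)'
      internal I0 with children ['H', 'V']
        leaf 'H' → 'H'
        leaf 'V' → 'V'
      → '(H,V)'
      leaf 'D' → 'D'
    → '(((T,W),X,B,K),(H,V),D)'
  → '(L,(((T,W),X,B,K),(H,V),D))'
  internal I5 with children ['Z', 'U']
    leaf 'Z' → 'Z'
    leaf 'U' → 'U'
  → '(Z,U)'
→ '((L,(((T,W),X,B,K),(H,V),D)),(Z,U))'
Final: ((L,(((T,W),X,B,K),(H,V),D)),(Z,U));

Answer: ((L,(((T,W),X,B,K),(H,V),D)),(Z,U));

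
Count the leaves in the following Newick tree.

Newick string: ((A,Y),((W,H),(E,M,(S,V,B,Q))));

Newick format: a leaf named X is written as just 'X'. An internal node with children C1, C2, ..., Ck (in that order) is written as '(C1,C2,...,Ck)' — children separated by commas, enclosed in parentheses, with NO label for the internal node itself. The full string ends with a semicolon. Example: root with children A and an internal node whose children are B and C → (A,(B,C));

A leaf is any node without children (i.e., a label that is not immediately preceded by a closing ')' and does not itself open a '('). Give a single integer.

Newick: ((A,Y),((W,H),(E,M,(S,V,B,Q))));
Scan left-to-right; a leaf is any maximal label run not followed by '(':
  pos 2: leaf 'A' → count = 1
  pos 4: leaf 'Y' → count = 2
  pos 9: leaf 'W' → count = 3
  pos 11: leaf 'H' → count = 4
  pos 15: leaf 'E' → count = 5
  pos 17: leaf 'M' → count = 6
  pos 20: leaf 'S' → count = 7
  pos 22: leaf 'V' → count = 8
  pos 24: leaf 'B' → count = 9
  pos 26: leaf 'Q' → count = 10
Total leaves: 10

Answer: 10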